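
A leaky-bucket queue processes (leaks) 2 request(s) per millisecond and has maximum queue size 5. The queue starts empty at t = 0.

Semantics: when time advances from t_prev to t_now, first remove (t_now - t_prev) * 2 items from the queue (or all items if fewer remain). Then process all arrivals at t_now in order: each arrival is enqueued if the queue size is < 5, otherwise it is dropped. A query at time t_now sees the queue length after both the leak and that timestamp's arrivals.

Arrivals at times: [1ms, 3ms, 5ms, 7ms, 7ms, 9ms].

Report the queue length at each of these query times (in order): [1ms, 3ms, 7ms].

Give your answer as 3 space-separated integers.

Queue lengths at query times:
  query t=1ms: backlog = 1
  query t=3ms: backlog = 1
  query t=7ms: backlog = 2

Answer: 1 1 2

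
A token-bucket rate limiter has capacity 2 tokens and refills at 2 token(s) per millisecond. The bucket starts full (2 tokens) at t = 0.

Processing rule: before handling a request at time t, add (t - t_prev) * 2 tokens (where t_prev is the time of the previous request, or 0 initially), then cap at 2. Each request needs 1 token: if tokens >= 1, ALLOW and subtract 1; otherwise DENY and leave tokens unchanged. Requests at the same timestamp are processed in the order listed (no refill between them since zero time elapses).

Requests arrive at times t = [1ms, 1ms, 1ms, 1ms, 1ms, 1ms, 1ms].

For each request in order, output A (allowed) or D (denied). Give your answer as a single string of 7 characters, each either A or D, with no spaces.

Answer: AADDDDD

Derivation:
Simulating step by step:
  req#1 t=1ms: ALLOW
  req#2 t=1ms: ALLOW
  req#3 t=1ms: DENY
  req#4 t=1ms: DENY
  req#5 t=1ms: DENY
  req#6 t=1ms: DENY
  req#7 t=1ms: DENY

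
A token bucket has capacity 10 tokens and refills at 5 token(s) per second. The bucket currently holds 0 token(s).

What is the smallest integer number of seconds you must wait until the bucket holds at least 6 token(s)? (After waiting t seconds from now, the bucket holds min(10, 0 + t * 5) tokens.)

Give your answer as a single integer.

Answer: 2

Derivation:
Need 0 + t * 5 >= 6, so t >= 6/5.
Smallest integer t = ceil(6/5) = 2.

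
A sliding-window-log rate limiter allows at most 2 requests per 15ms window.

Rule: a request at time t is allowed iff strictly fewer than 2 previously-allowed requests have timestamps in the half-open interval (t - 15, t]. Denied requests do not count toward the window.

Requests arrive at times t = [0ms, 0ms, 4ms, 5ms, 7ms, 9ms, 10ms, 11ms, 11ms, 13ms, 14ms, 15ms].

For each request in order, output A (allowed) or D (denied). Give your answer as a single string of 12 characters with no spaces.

Answer: AADDDDDDDDDA

Derivation:
Tracking allowed requests in the window:
  req#1 t=0ms: ALLOW
  req#2 t=0ms: ALLOW
  req#3 t=4ms: DENY
  req#4 t=5ms: DENY
  req#5 t=7ms: DENY
  req#6 t=9ms: DENY
  req#7 t=10ms: DENY
  req#8 t=11ms: DENY
  req#9 t=11ms: DENY
  req#10 t=13ms: DENY
  req#11 t=14ms: DENY
  req#12 t=15ms: ALLOW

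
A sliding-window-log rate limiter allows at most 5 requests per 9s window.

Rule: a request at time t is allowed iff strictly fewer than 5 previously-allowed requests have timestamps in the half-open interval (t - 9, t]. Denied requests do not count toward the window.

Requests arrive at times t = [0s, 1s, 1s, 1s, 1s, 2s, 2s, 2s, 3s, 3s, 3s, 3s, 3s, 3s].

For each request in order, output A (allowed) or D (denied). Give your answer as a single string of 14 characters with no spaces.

Tracking allowed requests in the window:
  req#1 t=0s: ALLOW
  req#2 t=1s: ALLOW
  req#3 t=1s: ALLOW
  req#4 t=1s: ALLOW
  req#5 t=1s: ALLOW
  req#6 t=2s: DENY
  req#7 t=2s: DENY
  req#8 t=2s: DENY
  req#9 t=3s: DENY
  req#10 t=3s: DENY
  req#11 t=3s: DENY
  req#12 t=3s: DENY
  req#13 t=3s: DENY
  req#14 t=3s: DENY

Answer: AAAAADDDDDDDDD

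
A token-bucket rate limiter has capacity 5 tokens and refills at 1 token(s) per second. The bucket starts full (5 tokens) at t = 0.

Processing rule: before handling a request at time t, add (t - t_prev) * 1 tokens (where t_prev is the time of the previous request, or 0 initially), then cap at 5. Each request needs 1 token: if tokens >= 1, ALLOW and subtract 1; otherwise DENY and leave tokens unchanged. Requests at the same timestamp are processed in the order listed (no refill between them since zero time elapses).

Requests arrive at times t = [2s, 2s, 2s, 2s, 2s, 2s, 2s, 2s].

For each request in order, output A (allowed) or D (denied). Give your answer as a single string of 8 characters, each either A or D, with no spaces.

Simulating step by step:
  req#1 t=2s: ALLOW
  req#2 t=2s: ALLOW
  req#3 t=2s: ALLOW
  req#4 t=2s: ALLOW
  req#5 t=2s: ALLOW
  req#6 t=2s: DENY
  req#7 t=2s: DENY
  req#8 t=2s: DENY

Answer: AAAAADDD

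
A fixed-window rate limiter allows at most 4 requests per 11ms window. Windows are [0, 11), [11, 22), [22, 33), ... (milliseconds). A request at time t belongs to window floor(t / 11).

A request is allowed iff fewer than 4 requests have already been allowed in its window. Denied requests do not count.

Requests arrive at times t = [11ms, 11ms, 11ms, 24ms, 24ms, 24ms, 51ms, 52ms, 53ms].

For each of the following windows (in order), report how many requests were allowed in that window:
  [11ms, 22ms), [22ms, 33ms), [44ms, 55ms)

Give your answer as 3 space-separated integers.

Processing requests:
  req#1 t=11ms (window 1): ALLOW
  req#2 t=11ms (window 1): ALLOW
  req#3 t=11ms (window 1): ALLOW
  req#4 t=24ms (window 2): ALLOW
  req#5 t=24ms (window 2): ALLOW
  req#6 t=24ms (window 2): ALLOW
  req#7 t=51ms (window 4): ALLOW
  req#8 t=52ms (window 4): ALLOW
  req#9 t=53ms (window 4): ALLOW

Allowed counts by window: 3 3 3

Answer: 3 3 3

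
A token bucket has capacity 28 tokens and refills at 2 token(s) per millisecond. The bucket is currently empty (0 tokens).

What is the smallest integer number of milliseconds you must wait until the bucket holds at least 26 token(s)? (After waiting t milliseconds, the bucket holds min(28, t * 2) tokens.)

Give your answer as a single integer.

Answer: 13

Derivation:
Need t * 2 >= 26, so t >= 26/2.
Smallest integer t = ceil(26/2) = 13.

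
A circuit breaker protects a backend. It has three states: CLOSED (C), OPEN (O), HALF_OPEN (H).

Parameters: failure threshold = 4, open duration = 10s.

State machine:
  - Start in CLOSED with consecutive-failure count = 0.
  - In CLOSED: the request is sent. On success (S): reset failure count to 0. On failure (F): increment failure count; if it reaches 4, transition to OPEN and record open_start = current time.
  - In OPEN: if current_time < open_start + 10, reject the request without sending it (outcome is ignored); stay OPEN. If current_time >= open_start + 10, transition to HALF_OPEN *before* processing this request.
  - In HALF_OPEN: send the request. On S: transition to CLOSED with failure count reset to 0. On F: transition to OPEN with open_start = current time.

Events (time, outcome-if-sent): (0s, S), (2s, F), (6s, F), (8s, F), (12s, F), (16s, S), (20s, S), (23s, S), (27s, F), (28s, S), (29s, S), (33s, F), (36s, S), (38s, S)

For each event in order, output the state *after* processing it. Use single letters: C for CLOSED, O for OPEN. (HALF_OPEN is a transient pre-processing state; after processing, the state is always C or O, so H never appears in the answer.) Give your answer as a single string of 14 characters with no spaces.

State after each event:
  event#1 t=0s outcome=S: state=CLOSED
  event#2 t=2s outcome=F: state=CLOSED
  event#3 t=6s outcome=F: state=CLOSED
  event#4 t=8s outcome=F: state=CLOSED
  event#5 t=12s outcome=F: state=OPEN
  event#6 t=16s outcome=S: state=OPEN
  event#7 t=20s outcome=S: state=OPEN
  event#8 t=23s outcome=S: state=CLOSED
  event#9 t=27s outcome=F: state=CLOSED
  event#10 t=28s outcome=S: state=CLOSED
  event#11 t=29s outcome=S: state=CLOSED
  event#12 t=33s outcome=F: state=CLOSED
  event#13 t=36s outcome=S: state=CLOSED
  event#14 t=38s outcome=S: state=CLOSED

Answer: CCCCOOOCCCCCCC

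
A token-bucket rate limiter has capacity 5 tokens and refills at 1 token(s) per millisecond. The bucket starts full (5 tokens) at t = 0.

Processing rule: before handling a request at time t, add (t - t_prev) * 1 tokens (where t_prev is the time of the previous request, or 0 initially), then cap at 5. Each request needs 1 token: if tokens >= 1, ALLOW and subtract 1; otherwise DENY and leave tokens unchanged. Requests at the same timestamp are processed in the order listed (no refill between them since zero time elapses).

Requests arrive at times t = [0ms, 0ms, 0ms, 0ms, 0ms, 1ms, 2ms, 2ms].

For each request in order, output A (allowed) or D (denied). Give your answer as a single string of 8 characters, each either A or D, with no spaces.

Simulating step by step:
  req#1 t=0ms: ALLOW
  req#2 t=0ms: ALLOW
  req#3 t=0ms: ALLOW
  req#4 t=0ms: ALLOW
  req#5 t=0ms: ALLOW
  req#6 t=1ms: ALLOW
  req#7 t=2ms: ALLOW
  req#8 t=2ms: DENY

Answer: AAAAAAAD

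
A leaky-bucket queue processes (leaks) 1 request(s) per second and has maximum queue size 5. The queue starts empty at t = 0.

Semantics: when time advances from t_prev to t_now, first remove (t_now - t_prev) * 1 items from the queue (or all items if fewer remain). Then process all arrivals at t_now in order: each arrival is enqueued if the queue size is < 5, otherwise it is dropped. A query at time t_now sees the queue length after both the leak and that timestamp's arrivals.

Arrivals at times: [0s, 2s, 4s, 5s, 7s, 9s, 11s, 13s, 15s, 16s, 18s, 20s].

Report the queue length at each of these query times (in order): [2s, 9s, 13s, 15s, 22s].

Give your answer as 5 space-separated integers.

Queue lengths at query times:
  query t=2s: backlog = 1
  query t=9s: backlog = 1
  query t=13s: backlog = 1
  query t=15s: backlog = 1
  query t=22s: backlog = 0

Answer: 1 1 1 1 0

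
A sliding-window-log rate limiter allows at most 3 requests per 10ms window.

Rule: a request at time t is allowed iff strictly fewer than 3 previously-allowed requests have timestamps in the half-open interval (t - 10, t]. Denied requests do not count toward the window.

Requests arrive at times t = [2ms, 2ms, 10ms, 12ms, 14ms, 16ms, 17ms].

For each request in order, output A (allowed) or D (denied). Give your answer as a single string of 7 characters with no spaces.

Answer: AAAAADD

Derivation:
Tracking allowed requests in the window:
  req#1 t=2ms: ALLOW
  req#2 t=2ms: ALLOW
  req#3 t=10ms: ALLOW
  req#4 t=12ms: ALLOW
  req#5 t=14ms: ALLOW
  req#6 t=16ms: DENY
  req#7 t=17ms: DENY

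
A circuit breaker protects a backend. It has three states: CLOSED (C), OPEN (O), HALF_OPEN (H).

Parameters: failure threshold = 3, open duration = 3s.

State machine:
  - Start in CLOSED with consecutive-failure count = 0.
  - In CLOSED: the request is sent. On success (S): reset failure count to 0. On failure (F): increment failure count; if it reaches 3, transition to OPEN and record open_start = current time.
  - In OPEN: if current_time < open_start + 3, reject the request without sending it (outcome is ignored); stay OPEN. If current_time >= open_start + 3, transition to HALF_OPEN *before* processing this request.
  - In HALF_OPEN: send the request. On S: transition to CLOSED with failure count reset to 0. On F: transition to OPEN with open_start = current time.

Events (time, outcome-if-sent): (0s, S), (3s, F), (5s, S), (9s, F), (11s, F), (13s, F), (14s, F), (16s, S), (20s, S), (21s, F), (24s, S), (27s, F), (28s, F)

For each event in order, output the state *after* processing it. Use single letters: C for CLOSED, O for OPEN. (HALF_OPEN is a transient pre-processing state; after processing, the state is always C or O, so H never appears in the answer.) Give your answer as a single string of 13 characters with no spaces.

Answer: CCCCCOOCCCCCC

Derivation:
State after each event:
  event#1 t=0s outcome=S: state=CLOSED
  event#2 t=3s outcome=F: state=CLOSED
  event#3 t=5s outcome=S: state=CLOSED
  event#4 t=9s outcome=F: state=CLOSED
  event#5 t=11s outcome=F: state=CLOSED
  event#6 t=13s outcome=F: state=OPEN
  event#7 t=14s outcome=F: state=OPEN
  event#8 t=16s outcome=S: state=CLOSED
  event#9 t=20s outcome=S: state=CLOSED
  event#10 t=21s outcome=F: state=CLOSED
  event#11 t=24s outcome=S: state=CLOSED
  event#12 t=27s outcome=F: state=CLOSED
  event#13 t=28s outcome=F: state=CLOSED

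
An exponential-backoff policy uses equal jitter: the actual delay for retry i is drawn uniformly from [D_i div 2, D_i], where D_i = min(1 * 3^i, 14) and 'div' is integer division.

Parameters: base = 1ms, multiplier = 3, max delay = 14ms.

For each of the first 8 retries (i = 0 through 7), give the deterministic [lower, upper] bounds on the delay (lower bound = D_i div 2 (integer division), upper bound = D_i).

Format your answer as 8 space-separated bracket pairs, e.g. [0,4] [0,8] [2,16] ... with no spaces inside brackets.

Answer: [0,1] [1,3] [4,9] [7,14] [7,14] [7,14] [7,14] [7,14]

Derivation:
Computing bounds per retry:
  i=0: D_i=min(1*3^0,14)=1, bounds=[0,1]
  i=1: D_i=min(1*3^1,14)=3, bounds=[1,3]
  i=2: D_i=min(1*3^2,14)=9, bounds=[4,9]
  i=3: D_i=min(1*3^3,14)=14, bounds=[7,14]
  i=4: D_i=min(1*3^4,14)=14, bounds=[7,14]
  i=5: D_i=min(1*3^5,14)=14, bounds=[7,14]
  i=6: D_i=min(1*3^6,14)=14, bounds=[7,14]
  i=7: D_i=min(1*3^7,14)=14, bounds=[7,14]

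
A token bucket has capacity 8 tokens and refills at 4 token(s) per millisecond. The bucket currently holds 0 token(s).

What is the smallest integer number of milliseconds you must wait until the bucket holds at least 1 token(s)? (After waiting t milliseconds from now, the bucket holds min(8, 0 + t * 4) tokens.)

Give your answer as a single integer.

Need 0 + t * 4 >= 1, so t >= 1/4.
Smallest integer t = ceil(1/4) = 1.

Answer: 1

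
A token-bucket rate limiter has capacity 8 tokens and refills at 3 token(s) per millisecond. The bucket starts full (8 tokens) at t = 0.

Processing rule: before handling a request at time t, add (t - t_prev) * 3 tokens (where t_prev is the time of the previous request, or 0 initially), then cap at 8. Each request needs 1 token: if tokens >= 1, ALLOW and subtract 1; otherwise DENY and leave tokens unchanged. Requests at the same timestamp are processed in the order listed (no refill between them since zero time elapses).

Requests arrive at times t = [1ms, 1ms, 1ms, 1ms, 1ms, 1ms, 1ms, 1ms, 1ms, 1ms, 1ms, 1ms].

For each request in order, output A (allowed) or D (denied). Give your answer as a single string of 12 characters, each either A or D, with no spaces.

Answer: AAAAAAAADDDD

Derivation:
Simulating step by step:
  req#1 t=1ms: ALLOW
  req#2 t=1ms: ALLOW
  req#3 t=1ms: ALLOW
  req#4 t=1ms: ALLOW
  req#5 t=1ms: ALLOW
  req#6 t=1ms: ALLOW
  req#7 t=1ms: ALLOW
  req#8 t=1ms: ALLOW
  req#9 t=1ms: DENY
  req#10 t=1ms: DENY
  req#11 t=1ms: DENY
  req#12 t=1ms: DENY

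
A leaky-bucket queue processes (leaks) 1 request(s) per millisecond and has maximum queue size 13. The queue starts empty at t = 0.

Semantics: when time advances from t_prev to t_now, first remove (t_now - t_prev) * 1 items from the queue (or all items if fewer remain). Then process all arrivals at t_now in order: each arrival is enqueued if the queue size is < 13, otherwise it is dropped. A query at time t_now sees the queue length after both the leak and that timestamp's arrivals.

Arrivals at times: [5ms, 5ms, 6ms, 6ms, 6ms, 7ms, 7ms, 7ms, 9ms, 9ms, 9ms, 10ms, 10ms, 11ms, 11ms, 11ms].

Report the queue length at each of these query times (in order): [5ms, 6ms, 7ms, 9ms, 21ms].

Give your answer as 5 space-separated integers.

Answer: 2 4 6 7 0

Derivation:
Queue lengths at query times:
  query t=5ms: backlog = 2
  query t=6ms: backlog = 4
  query t=7ms: backlog = 6
  query t=9ms: backlog = 7
  query t=21ms: backlog = 0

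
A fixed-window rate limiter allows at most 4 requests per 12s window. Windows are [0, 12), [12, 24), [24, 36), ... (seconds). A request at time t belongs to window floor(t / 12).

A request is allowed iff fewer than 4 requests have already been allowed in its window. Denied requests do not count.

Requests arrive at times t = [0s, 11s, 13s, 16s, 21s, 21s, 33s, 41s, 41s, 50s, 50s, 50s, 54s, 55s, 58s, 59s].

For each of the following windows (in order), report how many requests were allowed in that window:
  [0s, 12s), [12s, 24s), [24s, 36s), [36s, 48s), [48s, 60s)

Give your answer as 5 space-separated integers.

Answer: 2 4 1 2 4

Derivation:
Processing requests:
  req#1 t=0s (window 0): ALLOW
  req#2 t=11s (window 0): ALLOW
  req#3 t=13s (window 1): ALLOW
  req#4 t=16s (window 1): ALLOW
  req#5 t=21s (window 1): ALLOW
  req#6 t=21s (window 1): ALLOW
  req#7 t=33s (window 2): ALLOW
  req#8 t=41s (window 3): ALLOW
  req#9 t=41s (window 3): ALLOW
  req#10 t=50s (window 4): ALLOW
  req#11 t=50s (window 4): ALLOW
  req#12 t=50s (window 4): ALLOW
  req#13 t=54s (window 4): ALLOW
  req#14 t=55s (window 4): DENY
  req#15 t=58s (window 4): DENY
  req#16 t=59s (window 4): DENY

Allowed counts by window: 2 4 1 2 4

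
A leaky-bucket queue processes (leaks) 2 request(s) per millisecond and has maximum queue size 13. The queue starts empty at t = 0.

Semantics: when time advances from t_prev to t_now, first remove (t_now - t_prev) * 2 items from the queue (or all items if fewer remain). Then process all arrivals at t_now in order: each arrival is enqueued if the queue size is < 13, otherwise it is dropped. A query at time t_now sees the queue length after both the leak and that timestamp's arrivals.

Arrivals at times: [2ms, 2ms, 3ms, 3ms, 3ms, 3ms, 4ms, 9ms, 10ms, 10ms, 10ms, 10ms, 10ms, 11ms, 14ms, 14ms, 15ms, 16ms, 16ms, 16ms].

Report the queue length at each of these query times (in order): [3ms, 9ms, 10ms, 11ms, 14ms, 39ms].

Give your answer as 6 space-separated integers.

Answer: 4 1 5 4 2 0

Derivation:
Queue lengths at query times:
  query t=3ms: backlog = 4
  query t=9ms: backlog = 1
  query t=10ms: backlog = 5
  query t=11ms: backlog = 4
  query t=14ms: backlog = 2
  query t=39ms: backlog = 0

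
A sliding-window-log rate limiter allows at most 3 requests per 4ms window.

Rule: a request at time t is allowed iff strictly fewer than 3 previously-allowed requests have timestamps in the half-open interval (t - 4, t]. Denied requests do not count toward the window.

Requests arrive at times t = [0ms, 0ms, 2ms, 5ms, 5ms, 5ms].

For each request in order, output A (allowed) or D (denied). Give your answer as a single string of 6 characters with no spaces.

Answer: AAAAAD

Derivation:
Tracking allowed requests in the window:
  req#1 t=0ms: ALLOW
  req#2 t=0ms: ALLOW
  req#3 t=2ms: ALLOW
  req#4 t=5ms: ALLOW
  req#5 t=5ms: ALLOW
  req#6 t=5ms: DENY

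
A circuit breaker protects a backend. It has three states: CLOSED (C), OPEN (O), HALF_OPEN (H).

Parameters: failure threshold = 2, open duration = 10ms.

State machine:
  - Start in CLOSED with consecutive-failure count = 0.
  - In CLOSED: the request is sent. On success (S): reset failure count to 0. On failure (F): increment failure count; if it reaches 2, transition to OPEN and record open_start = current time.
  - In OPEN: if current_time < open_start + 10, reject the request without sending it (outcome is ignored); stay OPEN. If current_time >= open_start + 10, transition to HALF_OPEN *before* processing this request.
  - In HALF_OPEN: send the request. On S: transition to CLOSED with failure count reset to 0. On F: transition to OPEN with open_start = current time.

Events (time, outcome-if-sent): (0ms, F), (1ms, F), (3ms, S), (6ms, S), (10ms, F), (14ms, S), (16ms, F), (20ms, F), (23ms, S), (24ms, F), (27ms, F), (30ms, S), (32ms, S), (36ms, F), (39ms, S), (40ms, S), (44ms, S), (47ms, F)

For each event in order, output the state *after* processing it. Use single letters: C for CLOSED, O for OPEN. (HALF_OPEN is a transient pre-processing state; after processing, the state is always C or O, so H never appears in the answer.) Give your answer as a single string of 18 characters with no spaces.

Answer: COOOOCCOOOOCCCCCCC

Derivation:
State after each event:
  event#1 t=0ms outcome=F: state=CLOSED
  event#2 t=1ms outcome=F: state=OPEN
  event#3 t=3ms outcome=S: state=OPEN
  event#4 t=6ms outcome=S: state=OPEN
  event#5 t=10ms outcome=F: state=OPEN
  event#6 t=14ms outcome=S: state=CLOSED
  event#7 t=16ms outcome=F: state=CLOSED
  event#8 t=20ms outcome=F: state=OPEN
  event#9 t=23ms outcome=S: state=OPEN
  event#10 t=24ms outcome=F: state=OPEN
  event#11 t=27ms outcome=F: state=OPEN
  event#12 t=30ms outcome=S: state=CLOSED
  event#13 t=32ms outcome=S: state=CLOSED
  event#14 t=36ms outcome=F: state=CLOSED
  event#15 t=39ms outcome=S: state=CLOSED
  event#16 t=40ms outcome=S: state=CLOSED
  event#17 t=44ms outcome=S: state=CLOSED
  event#18 t=47ms outcome=F: state=CLOSED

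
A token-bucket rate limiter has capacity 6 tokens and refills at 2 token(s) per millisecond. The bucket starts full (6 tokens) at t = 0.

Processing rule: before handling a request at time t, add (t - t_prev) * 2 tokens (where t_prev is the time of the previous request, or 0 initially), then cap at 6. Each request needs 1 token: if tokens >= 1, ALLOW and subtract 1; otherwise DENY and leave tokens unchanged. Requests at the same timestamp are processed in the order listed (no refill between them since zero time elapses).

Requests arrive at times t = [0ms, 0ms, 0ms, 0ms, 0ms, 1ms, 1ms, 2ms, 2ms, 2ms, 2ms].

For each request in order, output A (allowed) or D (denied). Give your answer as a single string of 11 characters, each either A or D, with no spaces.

Answer: AAAAAAAAAAD

Derivation:
Simulating step by step:
  req#1 t=0ms: ALLOW
  req#2 t=0ms: ALLOW
  req#3 t=0ms: ALLOW
  req#4 t=0ms: ALLOW
  req#5 t=0ms: ALLOW
  req#6 t=1ms: ALLOW
  req#7 t=1ms: ALLOW
  req#8 t=2ms: ALLOW
  req#9 t=2ms: ALLOW
  req#10 t=2ms: ALLOW
  req#11 t=2ms: DENY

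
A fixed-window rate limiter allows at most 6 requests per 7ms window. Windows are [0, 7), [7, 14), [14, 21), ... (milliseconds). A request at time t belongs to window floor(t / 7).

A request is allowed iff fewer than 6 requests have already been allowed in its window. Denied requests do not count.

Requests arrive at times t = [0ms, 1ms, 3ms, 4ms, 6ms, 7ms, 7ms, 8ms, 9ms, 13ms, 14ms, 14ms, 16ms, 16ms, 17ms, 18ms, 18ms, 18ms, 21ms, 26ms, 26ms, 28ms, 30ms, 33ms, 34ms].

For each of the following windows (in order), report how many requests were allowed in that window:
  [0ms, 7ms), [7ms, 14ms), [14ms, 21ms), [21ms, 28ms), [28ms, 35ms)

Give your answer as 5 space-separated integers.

Answer: 5 5 6 3 4

Derivation:
Processing requests:
  req#1 t=0ms (window 0): ALLOW
  req#2 t=1ms (window 0): ALLOW
  req#3 t=3ms (window 0): ALLOW
  req#4 t=4ms (window 0): ALLOW
  req#5 t=6ms (window 0): ALLOW
  req#6 t=7ms (window 1): ALLOW
  req#7 t=7ms (window 1): ALLOW
  req#8 t=8ms (window 1): ALLOW
  req#9 t=9ms (window 1): ALLOW
  req#10 t=13ms (window 1): ALLOW
  req#11 t=14ms (window 2): ALLOW
  req#12 t=14ms (window 2): ALLOW
  req#13 t=16ms (window 2): ALLOW
  req#14 t=16ms (window 2): ALLOW
  req#15 t=17ms (window 2): ALLOW
  req#16 t=18ms (window 2): ALLOW
  req#17 t=18ms (window 2): DENY
  req#18 t=18ms (window 2): DENY
  req#19 t=21ms (window 3): ALLOW
  req#20 t=26ms (window 3): ALLOW
  req#21 t=26ms (window 3): ALLOW
  req#22 t=28ms (window 4): ALLOW
  req#23 t=30ms (window 4): ALLOW
  req#24 t=33ms (window 4): ALLOW
  req#25 t=34ms (window 4): ALLOW

Allowed counts by window: 5 5 6 3 4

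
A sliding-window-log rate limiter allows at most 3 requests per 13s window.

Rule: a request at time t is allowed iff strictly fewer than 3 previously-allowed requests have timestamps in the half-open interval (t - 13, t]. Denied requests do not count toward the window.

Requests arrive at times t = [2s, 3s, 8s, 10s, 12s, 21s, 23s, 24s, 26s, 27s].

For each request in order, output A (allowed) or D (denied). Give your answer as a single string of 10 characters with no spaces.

Tracking allowed requests in the window:
  req#1 t=2s: ALLOW
  req#2 t=3s: ALLOW
  req#3 t=8s: ALLOW
  req#4 t=10s: DENY
  req#5 t=12s: DENY
  req#6 t=21s: ALLOW
  req#7 t=23s: ALLOW
  req#8 t=24s: ALLOW
  req#9 t=26s: DENY
  req#10 t=27s: DENY

Answer: AAADDAAADD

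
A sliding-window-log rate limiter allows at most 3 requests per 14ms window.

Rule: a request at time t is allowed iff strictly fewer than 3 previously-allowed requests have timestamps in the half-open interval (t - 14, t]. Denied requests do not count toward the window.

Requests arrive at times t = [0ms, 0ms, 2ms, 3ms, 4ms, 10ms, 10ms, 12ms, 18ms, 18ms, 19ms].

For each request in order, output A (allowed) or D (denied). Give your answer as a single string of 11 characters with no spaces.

Tracking allowed requests in the window:
  req#1 t=0ms: ALLOW
  req#2 t=0ms: ALLOW
  req#3 t=2ms: ALLOW
  req#4 t=3ms: DENY
  req#5 t=4ms: DENY
  req#6 t=10ms: DENY
  req#7 t=10ms: DENY
  req#8 t=12ms: DENY
  req#9 t=18ms: ALLOW
  req#10 t=18ms: ALLOW
  req#11 t=19ms: ALLOW

Answer: AAADDDDDAAA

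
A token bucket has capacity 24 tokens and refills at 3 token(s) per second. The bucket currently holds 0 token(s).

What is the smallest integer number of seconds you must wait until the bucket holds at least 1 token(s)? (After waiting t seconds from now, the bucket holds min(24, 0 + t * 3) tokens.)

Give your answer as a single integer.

Answer: 1

Derivation:
Need 0 + t * 3 >= 1, so t >= 1/3.
Smallest integer t = ceil(1/3) = 1.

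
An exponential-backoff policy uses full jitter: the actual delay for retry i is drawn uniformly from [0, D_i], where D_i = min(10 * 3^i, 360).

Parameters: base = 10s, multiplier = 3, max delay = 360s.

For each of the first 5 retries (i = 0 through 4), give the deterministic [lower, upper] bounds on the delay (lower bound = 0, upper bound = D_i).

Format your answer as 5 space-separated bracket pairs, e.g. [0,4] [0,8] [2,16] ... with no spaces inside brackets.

Computing bounds per retry:
  i=0: D_i=min(10*3^0,360)=10, bounds=[0,10]
  i=1: D_i=min(10*3^1,360)=30, bounds=[0,30]
  i=2: D_i=min(10*3^2,360)=90, bounds=[0,90]
  i=3: D_i=min(10*3^3,360)=270, bounds=[0,270]
  i=4: D_i=min(10*3^4,360)=360, bounds=[0,360]

Answer: [0,10] [0,30] [0,90] [0,270] [0,360]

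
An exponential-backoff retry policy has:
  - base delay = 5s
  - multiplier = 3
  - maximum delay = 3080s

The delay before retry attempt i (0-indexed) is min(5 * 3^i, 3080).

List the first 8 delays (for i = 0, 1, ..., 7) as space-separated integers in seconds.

Answer: 5 15 45 135 405 1215 3080 3080

Derivation:
Computing each delay:
  i=0: min(5*3^0, 3080) = 5
  i=1: min(5*3^1, 3080) = 15
  i=2: min(5*3^2, 3080) = 45
  i=3: min(5*3^3, 3080) = 135
  i=4: min(5*3^4, 3080) = 405
  i=5: min(5*3^5, 3080) = 1215
  i=6: min(5*3^6, 3080) = 3080
  i=7: min(5*3^7, 3080) = 3080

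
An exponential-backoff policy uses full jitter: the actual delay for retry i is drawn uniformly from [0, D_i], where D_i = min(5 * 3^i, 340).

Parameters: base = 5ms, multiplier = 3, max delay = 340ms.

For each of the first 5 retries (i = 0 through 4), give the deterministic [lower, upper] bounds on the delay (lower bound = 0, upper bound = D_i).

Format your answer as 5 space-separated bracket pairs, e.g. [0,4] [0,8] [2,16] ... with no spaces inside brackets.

Computing bounds per retry:
  i=0: D_i=min(5*3^0,340)=5, bounds=[0,5]
  i=1: D_i=min(5*3^1,340)=15, bounds=[0,15]
  i=2: D_i=min(5*3^2,340)=45, bounds=[0,45]
  i=3: D_i=min(5*3^3,340)=135, bounds=[0,135]
  i=4: D_i=min(5*3^4,340)=340, bounds=[0,340]

Answer: [0,5] [0,15] [0,45] [0,135] [0,340]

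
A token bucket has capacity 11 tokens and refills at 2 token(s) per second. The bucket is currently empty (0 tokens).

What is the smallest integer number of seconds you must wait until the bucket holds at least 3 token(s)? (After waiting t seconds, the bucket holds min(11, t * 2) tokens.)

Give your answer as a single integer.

Need t * 2 >= 3, so t >= 3/2.
Smallest integer t = ceil(3/2) = 2.

Answer: 2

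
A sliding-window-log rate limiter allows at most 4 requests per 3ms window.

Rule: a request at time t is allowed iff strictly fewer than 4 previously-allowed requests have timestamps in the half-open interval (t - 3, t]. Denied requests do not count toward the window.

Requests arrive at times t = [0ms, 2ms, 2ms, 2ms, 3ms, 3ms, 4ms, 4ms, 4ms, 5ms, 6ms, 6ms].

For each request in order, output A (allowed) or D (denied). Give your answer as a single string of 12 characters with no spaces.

Answer: AAAAADDDDAAA

Derivation:
Tracking allowed requests in the window:
  req#1 t=0ms: ALLOW
  req#2 t=2ms: ALLOW
  req#3 t=2ms: ALLOW
  req#4 t=2ms: ALLOW
  req#5 t=3ms: ALLOW
  req#6 t=3ms: DENY
  req#7 t=4ms: DENY
  req#8 t=4ms: DENY
  req#9 t=4ms: DENY
  req#10 t=5ms: ALLOW
  req#11 t=6ms: ALLOW
  req#12 t=6ms: ALLOW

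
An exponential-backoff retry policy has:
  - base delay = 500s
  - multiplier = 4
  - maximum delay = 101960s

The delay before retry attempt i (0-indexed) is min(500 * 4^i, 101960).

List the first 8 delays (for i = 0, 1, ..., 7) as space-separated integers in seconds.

Computing each delay:
  i=0: min(500*4^0, 101960) = 500
  i=1: min(500*4^1, 101960) = 2000
  i=2: min(500*4^2, 101960) = 8000
  i=3: min(500*4^3, 101960) = 32000
  i=4: min(500*4^4, 101960) = 101960
  i=5: min(500*4^5, 101960) = 101960
  i=6: min(500*4^6, 101960) = 101960
  i=7: min(500*4^7, 101960) = 101960

Answer: 500 2000 8000 32000 101960 101960 101960 101960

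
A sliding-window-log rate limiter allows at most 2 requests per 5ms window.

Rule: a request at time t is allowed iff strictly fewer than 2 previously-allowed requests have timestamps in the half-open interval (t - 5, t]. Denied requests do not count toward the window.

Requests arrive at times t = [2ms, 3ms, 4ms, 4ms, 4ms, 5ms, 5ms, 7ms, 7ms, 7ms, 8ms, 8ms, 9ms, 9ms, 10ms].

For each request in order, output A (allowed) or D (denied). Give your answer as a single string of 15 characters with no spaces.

Tracking allowed requests in the window:
  req#1 t=2ms: ALLOW
  req#2 t=3ms: ALLOW
  req#3 t=4ms: DENY
  req#4 t=4ms: DENY
  req#5 t=4ms: DENY
  req#6 t=5ms: DENY
  req#7 t=5ms: DENY
  req#8 t=7ms: ALLOW
  req#9 t=7ms: DENY
  req#10 t=7ms: DENY
  req#11 t=8ms: ALLOW
  req#12 t=8ms: DENY
  req#13 t=9ms: DENY
  req#14 t=9ms: DENY
  req#15 t=10ms: DENY

Answer: AADDDDDADDADDDD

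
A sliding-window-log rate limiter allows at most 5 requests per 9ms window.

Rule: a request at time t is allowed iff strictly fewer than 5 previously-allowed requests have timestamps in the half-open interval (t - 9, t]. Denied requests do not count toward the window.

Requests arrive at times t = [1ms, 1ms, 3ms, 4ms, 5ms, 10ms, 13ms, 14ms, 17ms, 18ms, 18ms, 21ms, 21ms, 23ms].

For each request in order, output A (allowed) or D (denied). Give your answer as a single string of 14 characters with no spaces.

Answer: AAAAAAAAAADADA

Derivation:
Tracking allowed requests in the window:
  req#1 t=1ms: ALLOW
  req#2 t=1ms: ALLOW
  req#3 t=3ms: ALLOW
  req#4 t=4ms: ALLOW
  req#5 t=5ms: ALLOW
  req#6 t=10ms: ALLOW
  req#7 t=13ms: ALLOW
  req#8 t=14ms: ALLOW
  req#9 t=17ms: ALLOW
  req#10 t=18ms: ALLOW
  req#11 t=18ms: DENY
  req#12 t=21ms: ALLOW
  req#13 t=21ms: DENY
  req#14 t=23ms: ALLOW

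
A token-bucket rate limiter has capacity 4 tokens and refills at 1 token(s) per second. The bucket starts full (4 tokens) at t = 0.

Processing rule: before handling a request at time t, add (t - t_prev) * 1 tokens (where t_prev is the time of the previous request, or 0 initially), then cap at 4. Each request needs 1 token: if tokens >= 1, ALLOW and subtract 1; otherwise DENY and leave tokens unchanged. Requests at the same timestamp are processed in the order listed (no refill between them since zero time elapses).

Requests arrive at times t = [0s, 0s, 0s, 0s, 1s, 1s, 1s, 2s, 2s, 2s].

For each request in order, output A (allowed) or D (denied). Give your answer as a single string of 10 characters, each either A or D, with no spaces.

Answer: AAAAADDADD

Derivation:
Simulating step by step:
  req#1 t=0s: ALLOW
  req#2 t=0s: ALLOW
  req#3 t=0s: ALLOW
  req#4 t=0s: ALLOW
  req#5 t=1s: ALLOW
  req#6 t=1s: DENY
  req#7 t=1s: DENY
  req#8 t=2s: ALLOW
  req#9 t=2s: DENY
  req#10 t=2s: DENY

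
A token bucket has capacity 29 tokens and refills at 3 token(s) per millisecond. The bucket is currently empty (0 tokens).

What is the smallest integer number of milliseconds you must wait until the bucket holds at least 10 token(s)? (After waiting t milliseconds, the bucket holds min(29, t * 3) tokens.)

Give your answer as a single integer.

Answer: 4

Derivation:
Need t * 3 >= 10, so t >= 10/3.
Smallest integer t = ceil(10/3) = 4.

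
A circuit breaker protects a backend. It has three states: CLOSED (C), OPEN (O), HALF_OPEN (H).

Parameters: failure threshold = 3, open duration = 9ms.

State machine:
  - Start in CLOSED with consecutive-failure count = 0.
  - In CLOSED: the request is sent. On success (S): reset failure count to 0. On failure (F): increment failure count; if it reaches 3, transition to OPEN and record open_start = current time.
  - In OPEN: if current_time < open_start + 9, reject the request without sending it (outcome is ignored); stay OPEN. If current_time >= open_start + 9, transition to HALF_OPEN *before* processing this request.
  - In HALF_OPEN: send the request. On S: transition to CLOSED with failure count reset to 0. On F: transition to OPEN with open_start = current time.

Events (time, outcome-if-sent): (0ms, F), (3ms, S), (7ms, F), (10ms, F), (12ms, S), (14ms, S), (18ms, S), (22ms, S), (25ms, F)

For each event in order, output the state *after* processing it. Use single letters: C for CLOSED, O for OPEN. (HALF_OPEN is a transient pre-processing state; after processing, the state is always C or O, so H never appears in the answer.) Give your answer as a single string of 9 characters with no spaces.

Answer: CCCCCCCCC

Derivation:
State after each event:
  event#1 t=0ms outcome=F: state=CLOSED
  event#2 t=3ms outcome=S: state=CLOSED
  event#3 t=7ms outcome=F: state=CLOSED
  event#4 t=10ms outcome=F: state=CLOSED
  event#5 t=12ms outcome=S: state=CLOSED
  event#6 t=14ms outcome=S: state=CLOSED
  event#7 t=18ms outcome=S: state=CLOSED
  event#8 t=22ms outcome=S: state=CLOSED
  event#9 t=25ms outcome=F: state=CLOSED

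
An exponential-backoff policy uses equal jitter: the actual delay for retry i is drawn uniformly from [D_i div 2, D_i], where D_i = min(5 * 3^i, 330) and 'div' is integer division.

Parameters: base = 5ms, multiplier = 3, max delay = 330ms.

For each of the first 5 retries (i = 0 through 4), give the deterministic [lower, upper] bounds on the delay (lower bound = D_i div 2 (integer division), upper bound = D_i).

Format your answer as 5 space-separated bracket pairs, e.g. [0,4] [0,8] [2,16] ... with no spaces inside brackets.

Answer: [2,5] [7,15] [22,45] [67,135] [165,330]

Derivation:
Computing bounds per retry:
  i=0: D_i=min(5*3^0,330)=5, bounds=[2,5]
  i=1: D_i=min(5*3^1,330)=15, bounds=[7,15]
  i=2: D_i=min(5*3^2,330)=45, bounds=[22,45]
  i=3: D_i=min(5*3^3,330)=135, bounds=[67,135]
  i=4: D_i=min(5*3^4,330)=330, bounds=[165,330]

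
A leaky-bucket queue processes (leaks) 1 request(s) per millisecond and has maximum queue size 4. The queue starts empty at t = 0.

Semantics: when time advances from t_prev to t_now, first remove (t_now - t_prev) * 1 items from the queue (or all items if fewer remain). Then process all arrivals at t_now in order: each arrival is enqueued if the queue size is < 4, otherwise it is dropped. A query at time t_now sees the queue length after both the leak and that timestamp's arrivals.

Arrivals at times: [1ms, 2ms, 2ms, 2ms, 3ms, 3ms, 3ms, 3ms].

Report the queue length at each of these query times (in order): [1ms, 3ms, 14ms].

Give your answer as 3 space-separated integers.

Queue lengths at query times:
  query t=1ms: backlog = 1
  query t=3ms: backlog = 4
  query t=14ms: backlog = 0

Answer: 1 4 0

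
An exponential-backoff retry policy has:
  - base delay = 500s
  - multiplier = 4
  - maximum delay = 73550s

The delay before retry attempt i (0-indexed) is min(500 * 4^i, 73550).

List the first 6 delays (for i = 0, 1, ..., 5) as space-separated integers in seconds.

Computing each delay:
  i=0: min(500*4^0, 73550) = 500
  i=1: min(500*4^1, 73550) = 2000
  i=2: min(500*4^2, 73550) = 8000
  i=3: min(500*4^3, 73550) = 32000
  i=4: min(500*4^4, 73550) = 73550
  i=5: min(500*4^5, 73550) = 73550

Answer: 500 2000 8000 32000 73550 73550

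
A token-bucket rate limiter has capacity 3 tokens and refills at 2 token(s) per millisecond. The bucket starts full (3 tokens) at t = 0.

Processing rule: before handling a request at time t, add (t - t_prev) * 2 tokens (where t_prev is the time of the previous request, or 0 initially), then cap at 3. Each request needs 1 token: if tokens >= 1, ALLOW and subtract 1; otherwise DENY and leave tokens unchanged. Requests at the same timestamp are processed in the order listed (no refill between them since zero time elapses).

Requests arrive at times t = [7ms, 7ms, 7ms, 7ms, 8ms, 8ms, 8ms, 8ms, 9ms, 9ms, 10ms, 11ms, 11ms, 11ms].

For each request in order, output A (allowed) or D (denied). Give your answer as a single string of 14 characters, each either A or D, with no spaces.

Answer: AAADAADDAAAAAA

Derivation:
Simulating step by step:
  req#1 t=7ms: ALLOW
  req#2 t=7ms: ALLOW
  req#3 t=7ms: ALLOW
  req#4 t=7ms: DENY
  req#5 t=8ms: ALLOW
  req#6 t=8ms: ALLOW
  req#7 t=8ms: DENY
  req#8 t=8ms: DENY
  req#9 t=9ms: ALLOW
  req#10 t=9ms: ALLOW
  req#11 t=10ms: ALLOW
  req#12 t=11ms: ALLOW
  req#13 t=11ms: ALLOW
  req#14 t=11ms: ALLOW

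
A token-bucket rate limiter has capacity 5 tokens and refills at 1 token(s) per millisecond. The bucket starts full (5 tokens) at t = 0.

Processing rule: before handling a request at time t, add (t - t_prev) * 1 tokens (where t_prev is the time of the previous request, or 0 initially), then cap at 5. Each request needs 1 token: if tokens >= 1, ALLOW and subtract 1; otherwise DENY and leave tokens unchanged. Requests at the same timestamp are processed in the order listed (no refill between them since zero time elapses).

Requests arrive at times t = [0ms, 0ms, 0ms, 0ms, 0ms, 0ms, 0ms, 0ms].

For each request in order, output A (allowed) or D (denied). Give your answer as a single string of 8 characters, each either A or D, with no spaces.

Answer: AAAAADDD

Derivation:
Simulating step by step:
  req#1 t=0ms: ALLOW
  req#2 t=0ms: ALLOW
  req#3 t=0ms: ALLOW
  req#4 t=0ms: ALLOW
  req#5 t=0ms: ALLOW
  req#6 t=0ms: DENY
  req#7 t=0ms: DENY
  req#8 t=0ms: DENY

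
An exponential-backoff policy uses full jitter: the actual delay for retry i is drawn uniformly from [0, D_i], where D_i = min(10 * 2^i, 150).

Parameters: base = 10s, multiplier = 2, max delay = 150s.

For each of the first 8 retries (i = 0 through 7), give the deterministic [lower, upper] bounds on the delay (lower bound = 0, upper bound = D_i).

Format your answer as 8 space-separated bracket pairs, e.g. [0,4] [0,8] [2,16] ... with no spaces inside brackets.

Computing bounds per retry:
  i=0: D_i=min(10*2^0,150)=10, bounds=[0,10]
  i=1: D_i=min(10*2^1,150)=20, bounds=[0,20]
  i=2: D_i=min(10*2^2,150)=40, bounds=[0,40]
  i=3: D_i=min(10*2^3,150)=80, bounds=[0,80]
  i=4: D_i=min(10*2^4,150)=150, bounds=[0,150]
  i=5: D_i=min(10*2^5,150)=150, bounds=[0,150]
  i=6: D_i=min(10*2^6,150)=150, bounds=[0,150]
  i=7: D_i=min(10*2^7,150)=150, bounds=[0,150]

Answer: [0,10] [0,20] [0,40] [0,80] [0,150] [0,150] [0,150] [0,150]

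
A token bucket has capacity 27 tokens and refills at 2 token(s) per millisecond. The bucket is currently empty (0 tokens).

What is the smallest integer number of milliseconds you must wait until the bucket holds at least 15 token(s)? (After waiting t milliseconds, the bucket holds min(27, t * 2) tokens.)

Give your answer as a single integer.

Answer: 8

Derivation:
Need t * 2 >= 15, so t >= 15/2.
Smallest integer t = ceil(15/2) = 8.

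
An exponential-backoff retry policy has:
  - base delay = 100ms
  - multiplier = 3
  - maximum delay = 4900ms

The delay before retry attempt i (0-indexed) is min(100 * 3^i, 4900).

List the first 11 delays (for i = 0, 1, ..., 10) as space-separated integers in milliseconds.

Answer: 100 300 900 2700 4900 4900 4900 4900 4900 4900 4900

Derivation:
Computing each delay:
  i=0: min(100*3^0, 4900) = 100
  i=1: min(100*3^1, 4900) = 300
  i=2: min(100*3^2, 4900) = 900
  i=3: min(100*3^3, 4900) = 2700
  i=4: min(100*3^4, 4900) = 4900
  i=5: min(100*3^5, 4900) = 4900
  i=6: min(100*3^6, 4900) = 4900
  i=7: min(100*3^7, 4900) = 4900
  i=8: min(100*3^8, 4900) = 4900
  i=9: min(100*3^9, 4900) = 4900
  i=10: min(100*3^10, 4900) = 4900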